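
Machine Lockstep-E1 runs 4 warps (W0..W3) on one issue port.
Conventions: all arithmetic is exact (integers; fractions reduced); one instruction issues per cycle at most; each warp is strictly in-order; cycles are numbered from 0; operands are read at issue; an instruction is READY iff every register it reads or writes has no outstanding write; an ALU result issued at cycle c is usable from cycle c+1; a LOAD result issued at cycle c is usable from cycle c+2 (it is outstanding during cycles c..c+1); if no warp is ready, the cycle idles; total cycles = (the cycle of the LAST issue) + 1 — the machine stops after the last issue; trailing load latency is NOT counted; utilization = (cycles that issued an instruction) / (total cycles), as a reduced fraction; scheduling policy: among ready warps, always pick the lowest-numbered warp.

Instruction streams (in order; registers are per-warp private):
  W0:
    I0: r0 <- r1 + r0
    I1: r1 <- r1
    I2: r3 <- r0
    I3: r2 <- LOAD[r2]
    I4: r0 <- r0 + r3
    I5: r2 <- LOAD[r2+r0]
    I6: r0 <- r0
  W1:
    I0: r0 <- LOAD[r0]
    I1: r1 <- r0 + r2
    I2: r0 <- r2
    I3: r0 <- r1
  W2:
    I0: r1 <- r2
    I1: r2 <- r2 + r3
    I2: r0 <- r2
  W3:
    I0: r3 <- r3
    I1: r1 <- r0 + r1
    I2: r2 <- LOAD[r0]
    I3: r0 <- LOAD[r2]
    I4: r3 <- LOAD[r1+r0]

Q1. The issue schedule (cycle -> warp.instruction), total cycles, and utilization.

cycle 0: W0.I0
cycle 1: W0.I1
cycle 2: W0.I2
cycle 3: W0.I3
cycle 4: W0.I4
cycle 5: W0.I5
cycle 6: W0.I6
cycle 7: W1.I0
cycle 8: W2.I0
cycle 9: W1.I1
cycle 10: W1.I2
cycle 11: W1.I3
cycle 12: W2.I1
cycle 13: W2.I2
cycle 14: W3.I0
cycle 15: W3.I1
cycle 16: W3.I2
cycle 17: idle
cycle 18: W3.I3
cycle 19: idle
cycle 20: W3.I4

Answer: 21 cycles, utilization 19/21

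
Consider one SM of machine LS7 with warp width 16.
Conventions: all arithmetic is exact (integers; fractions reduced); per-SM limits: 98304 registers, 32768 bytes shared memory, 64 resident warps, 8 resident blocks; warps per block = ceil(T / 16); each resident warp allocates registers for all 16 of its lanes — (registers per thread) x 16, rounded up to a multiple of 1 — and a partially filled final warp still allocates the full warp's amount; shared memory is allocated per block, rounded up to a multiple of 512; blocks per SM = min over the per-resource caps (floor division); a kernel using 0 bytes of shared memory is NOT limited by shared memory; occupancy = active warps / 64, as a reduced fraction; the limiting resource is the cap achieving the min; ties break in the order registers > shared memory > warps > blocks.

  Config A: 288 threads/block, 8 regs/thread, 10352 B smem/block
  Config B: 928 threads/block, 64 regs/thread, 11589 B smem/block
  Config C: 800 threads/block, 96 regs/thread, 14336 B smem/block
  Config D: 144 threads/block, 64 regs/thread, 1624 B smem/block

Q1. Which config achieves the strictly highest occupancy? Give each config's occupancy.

occupancies: A 27/32, B 29/32, C 25/32, D 63/64

Answer: D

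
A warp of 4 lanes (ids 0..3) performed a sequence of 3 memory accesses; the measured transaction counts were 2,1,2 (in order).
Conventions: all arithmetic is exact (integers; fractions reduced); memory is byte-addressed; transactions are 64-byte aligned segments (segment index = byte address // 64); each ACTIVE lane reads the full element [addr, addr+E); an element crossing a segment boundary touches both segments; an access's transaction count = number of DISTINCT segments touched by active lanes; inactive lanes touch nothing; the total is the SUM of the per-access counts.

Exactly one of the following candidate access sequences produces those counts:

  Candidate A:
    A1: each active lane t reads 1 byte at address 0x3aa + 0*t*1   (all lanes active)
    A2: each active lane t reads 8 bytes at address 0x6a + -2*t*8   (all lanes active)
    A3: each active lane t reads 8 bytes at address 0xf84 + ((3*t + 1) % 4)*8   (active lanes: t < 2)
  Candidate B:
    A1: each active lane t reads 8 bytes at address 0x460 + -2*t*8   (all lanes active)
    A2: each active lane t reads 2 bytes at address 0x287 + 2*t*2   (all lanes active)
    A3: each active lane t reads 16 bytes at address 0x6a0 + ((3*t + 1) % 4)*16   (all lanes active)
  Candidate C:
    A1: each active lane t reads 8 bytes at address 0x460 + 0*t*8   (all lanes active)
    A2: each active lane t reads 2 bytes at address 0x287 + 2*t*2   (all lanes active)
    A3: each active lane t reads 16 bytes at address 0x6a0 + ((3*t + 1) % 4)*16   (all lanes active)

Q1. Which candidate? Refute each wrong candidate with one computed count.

A: A1 gives 1 transaction, not 2
C: A1 gives 1 transaction, not 2
B: all counts match (2,1,2)

Answer: B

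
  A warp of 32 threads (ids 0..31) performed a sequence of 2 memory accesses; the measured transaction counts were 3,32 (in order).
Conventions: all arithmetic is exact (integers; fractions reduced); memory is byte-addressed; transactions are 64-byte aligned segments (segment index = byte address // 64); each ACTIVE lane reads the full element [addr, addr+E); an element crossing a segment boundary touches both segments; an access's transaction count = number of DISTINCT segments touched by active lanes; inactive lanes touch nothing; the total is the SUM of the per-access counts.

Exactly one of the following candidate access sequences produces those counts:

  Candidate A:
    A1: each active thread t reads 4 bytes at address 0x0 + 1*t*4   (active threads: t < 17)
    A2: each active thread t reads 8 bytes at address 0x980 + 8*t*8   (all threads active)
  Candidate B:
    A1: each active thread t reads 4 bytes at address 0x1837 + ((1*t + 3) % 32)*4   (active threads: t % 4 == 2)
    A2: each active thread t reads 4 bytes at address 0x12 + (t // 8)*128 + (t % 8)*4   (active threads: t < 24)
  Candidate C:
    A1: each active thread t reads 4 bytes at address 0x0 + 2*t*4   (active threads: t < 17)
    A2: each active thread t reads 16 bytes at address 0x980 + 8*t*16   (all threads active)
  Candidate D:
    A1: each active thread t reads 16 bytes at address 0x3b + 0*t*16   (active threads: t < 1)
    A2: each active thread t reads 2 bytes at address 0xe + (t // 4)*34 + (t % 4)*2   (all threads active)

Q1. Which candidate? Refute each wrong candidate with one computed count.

A: A1 gives 2 transactions, not 3
B: A2 gives 3 transactions, not 32
D: A1 gives 2 transactions, not 3
C: all counts match (3,32)

Answer: C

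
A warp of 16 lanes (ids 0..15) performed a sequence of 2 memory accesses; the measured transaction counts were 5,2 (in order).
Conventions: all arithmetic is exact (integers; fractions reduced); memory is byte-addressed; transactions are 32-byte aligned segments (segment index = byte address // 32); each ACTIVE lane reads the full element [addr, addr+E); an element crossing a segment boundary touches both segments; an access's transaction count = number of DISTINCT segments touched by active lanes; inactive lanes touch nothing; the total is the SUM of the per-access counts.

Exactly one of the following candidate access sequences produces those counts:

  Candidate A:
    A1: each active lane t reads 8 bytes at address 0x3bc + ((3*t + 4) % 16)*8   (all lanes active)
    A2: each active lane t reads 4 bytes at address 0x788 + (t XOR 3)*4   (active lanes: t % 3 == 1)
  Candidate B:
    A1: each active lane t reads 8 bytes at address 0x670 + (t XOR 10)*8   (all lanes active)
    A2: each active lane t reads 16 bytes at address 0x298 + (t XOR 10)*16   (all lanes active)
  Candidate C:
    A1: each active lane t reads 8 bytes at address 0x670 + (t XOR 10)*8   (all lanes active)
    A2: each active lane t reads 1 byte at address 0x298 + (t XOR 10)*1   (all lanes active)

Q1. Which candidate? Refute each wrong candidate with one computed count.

A: A2 gives 3 transactions, not 2
B: A2 gives 9 transactions, not 2
C: all counts match (5,2)

Answer: C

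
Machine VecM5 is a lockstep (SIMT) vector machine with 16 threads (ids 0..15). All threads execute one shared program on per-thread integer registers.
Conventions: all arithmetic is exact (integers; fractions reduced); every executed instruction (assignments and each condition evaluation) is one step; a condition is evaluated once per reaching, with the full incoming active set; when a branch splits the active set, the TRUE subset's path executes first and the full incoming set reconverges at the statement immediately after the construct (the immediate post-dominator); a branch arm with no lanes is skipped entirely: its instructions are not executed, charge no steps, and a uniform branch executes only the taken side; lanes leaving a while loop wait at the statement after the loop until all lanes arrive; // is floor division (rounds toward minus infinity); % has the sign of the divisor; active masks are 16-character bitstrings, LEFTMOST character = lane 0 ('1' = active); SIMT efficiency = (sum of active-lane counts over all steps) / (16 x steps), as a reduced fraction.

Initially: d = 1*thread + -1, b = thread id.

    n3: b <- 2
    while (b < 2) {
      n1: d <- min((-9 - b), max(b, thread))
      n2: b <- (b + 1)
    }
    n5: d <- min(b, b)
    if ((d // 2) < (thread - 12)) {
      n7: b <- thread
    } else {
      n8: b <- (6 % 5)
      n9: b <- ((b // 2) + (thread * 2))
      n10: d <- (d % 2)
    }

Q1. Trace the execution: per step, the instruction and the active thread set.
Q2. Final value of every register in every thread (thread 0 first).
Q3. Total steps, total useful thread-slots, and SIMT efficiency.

step 0: b <- 2                       1111111111111111
step 1: eval (b < 2)                 1111111111111111
step 2: d <- min(b, b)               1111111111111111
step 3: eval ((d // 2) < (thread - 12)) 1111111111111111
step 4: b <- thread                  0000000000000011
step 5: b <- (6 % 5)                 1111111111111100
step 6: b <- ((b // 2) + (thread * 2)) 1111111111111100
step 7: d <- (d % 2)                 1111111111111100

Answer: 8 steps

d: 0,0,0,0,0,0,0,0,0,0,0,0,0,0,2,2
b: 0,2,4,6,8,10,12,14,16,18,20,22,24,26,14,15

steps = 8; useful = 108; efficiency = 108/128 = 27/32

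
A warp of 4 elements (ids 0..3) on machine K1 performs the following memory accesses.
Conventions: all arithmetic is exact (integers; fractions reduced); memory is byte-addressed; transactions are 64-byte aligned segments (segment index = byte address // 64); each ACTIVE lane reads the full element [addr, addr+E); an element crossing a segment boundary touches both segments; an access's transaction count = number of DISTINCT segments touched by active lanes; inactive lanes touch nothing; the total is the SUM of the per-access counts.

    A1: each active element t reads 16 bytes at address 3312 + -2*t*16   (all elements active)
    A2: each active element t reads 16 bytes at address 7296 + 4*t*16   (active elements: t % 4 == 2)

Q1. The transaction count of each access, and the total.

A1: 2 transactions
A2: 1 transaction

Answer: 2,1; total 3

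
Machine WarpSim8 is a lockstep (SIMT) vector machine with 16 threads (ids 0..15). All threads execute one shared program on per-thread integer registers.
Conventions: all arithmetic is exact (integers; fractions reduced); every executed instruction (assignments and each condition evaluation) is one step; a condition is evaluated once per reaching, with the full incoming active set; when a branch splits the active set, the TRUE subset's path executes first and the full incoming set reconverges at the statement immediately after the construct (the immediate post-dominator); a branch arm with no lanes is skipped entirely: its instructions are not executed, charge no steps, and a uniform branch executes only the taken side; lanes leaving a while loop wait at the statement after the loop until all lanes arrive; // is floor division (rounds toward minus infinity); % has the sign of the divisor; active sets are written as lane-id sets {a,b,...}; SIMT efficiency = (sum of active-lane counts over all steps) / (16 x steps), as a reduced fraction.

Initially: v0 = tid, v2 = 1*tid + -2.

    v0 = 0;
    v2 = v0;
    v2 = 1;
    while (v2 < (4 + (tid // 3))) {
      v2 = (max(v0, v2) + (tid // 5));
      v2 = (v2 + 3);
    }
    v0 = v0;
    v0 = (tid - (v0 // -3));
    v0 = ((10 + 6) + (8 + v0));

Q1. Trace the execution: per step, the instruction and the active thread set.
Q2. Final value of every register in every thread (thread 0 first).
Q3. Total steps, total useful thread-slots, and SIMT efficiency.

step 0: v0 <- 0                      {0,1,2,3,4,5,6,7,8,9,10,11,12,13,14,15}
step 1: v2 <- v0                     {0,1,2,3,4,5,6,7,8,9,10,11,12,13,14,15}
step 2: v2 <- 1                      {0,1,2,3,4,5,6,7,8,9,10,11,12,13,14,15}
step 3: eval (v2 < (4 + (tid // 3))) {0,1,2,3,4,5,6,7,8,9,10,11,12,13,14,15}
step 4: v2 <- (max(v0, v2) + (tid // 5)) {0,1,2,3,4,5,6,7,8,9,10,11,12,13,14,15}
step 5: v2 <- (v2 + 3)               {0,1,2,3,4,5,6,7,8,9,10,11,12,13,14,15}
step 6: eval (v2 < (4 + (tid // 3))) {0,1,2,3,4,5,6,7,8,9,10,11,12,13,14,15}
step 7: v2 <- (max(v0, v2) + (tid // 5)) {3,4,6,7,8,9,10,11,12,13,14,15}
step 8: v2 <- (v2 + 3)               {3,4,6,7,8,9,10,11,12,13,14,15}
step 9: eval (v2 < (4 + (tid // 3))) {3,4,6,7,8,9,10,11,12,13,14,15}
step 10: v0 <- v0                     {0,1,2,3,4,5,6,7,8,9,10,11,12,13,14,15}
step 11: v0 <- (tid - (v0 // -3))     {0,1,2,3,4,5,6,7,8,9,10,11,12,13,14,15}
step 12: v0 <- ((10 + 6) + (8 + v0))  {0,1,2,3,4,5,6,7,8,9,10,11,12,13,14,15}

Answer: 13 steps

v0: 24,25,26,27,28,29,30,31,32,33,34,35,36,37,38,39
v2: 4,4,4,7,7,5,9,9,9,9,11,11,11,11,11,13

steps = 13; useful = 196; efficiency = 196/208 = 49/52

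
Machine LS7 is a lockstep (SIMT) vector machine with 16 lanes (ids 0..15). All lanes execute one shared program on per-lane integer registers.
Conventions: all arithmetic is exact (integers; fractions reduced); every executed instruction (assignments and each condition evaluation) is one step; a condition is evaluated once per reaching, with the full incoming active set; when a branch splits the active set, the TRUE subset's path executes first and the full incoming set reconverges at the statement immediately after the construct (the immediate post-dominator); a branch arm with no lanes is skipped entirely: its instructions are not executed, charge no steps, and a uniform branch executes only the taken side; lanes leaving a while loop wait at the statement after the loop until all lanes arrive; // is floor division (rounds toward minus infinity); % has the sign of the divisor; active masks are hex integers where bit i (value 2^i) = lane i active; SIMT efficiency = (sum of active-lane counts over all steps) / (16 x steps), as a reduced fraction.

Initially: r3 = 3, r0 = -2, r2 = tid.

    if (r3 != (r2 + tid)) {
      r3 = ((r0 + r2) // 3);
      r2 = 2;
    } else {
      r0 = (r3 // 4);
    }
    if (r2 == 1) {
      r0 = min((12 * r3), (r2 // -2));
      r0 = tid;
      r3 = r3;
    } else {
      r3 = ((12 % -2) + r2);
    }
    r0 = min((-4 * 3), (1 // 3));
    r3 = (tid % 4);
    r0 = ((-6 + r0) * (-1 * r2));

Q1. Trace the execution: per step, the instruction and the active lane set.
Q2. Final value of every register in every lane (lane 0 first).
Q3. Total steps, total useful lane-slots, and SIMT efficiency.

step 0: eval (r3 != (r2 + tid))      0xffff
step 1: r3 <- ((r0 + r2) // 3)       0xffff
step 2: r2 <- 2                      0xffff
step 3: eval (r2 == 1)               0xffff
step 4: r3 <- ((12 % -2) + r2)       0xffff
step 5: r0 <- min((-4 * 3), (1 // 3)) 0xffff
step 6: r3 <- (tid % 4)              0xffff
step 7: r0 <- ((-6 + r0) * (-1 * r2)) 0xffff

Answer: 8 steps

r3: 0,1,2,3,0,1,2,3,0,1,2,3,0,1,2,3
r0: 36,36,36,36,36,36,36,36,36,36,36,36,36,36,36,36
r2: 2,2,2,2,2,2,2,2,2,2,2,2,2,2,2,2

steps = 8; useful = 128; efficiency = 128/128 = 1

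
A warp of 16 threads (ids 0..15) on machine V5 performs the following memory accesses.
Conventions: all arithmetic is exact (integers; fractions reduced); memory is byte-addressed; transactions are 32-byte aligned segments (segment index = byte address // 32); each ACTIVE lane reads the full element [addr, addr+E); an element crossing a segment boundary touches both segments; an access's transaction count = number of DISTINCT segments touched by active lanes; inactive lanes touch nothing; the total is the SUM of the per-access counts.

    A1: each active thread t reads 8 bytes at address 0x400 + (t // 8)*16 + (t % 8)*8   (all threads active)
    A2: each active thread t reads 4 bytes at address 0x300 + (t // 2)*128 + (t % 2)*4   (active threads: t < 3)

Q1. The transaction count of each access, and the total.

A1: 3 transactions
A2: 2 transactions

Answer: 3,2; total 5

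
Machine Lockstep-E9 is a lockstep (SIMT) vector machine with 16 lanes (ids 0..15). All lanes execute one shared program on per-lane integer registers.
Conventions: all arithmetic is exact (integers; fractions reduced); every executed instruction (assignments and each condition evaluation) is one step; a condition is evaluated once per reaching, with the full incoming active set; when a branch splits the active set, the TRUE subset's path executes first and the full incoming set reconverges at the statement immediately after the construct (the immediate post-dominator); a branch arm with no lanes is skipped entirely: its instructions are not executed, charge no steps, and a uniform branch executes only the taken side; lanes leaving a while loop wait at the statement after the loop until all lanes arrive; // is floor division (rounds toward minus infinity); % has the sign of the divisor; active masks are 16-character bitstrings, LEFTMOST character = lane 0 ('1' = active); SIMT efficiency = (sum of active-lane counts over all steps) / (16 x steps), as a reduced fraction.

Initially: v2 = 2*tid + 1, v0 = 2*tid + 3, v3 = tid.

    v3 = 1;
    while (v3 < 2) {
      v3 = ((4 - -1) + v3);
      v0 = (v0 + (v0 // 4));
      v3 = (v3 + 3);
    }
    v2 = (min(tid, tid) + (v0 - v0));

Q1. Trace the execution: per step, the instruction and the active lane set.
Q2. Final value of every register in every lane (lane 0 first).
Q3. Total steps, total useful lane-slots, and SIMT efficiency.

step 0: v3 <- 1                      1111111111111111
step 1: eval (v3 < 2)                1111111111111111
step 2: v3 <- ((4 - -1) + v3)        1111111111111111
step 3: v0 <- (v0 + (v0 // 4))       1111111111111111
step 4: v3 <- (v3 + 3)               1111111111111111
step 5: eval (v3 < 2)                1111111111111111
step 6: v2 <- (min(tid, tid) + (v0 - v0)) 1111111111111111

Answer: 7 steps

v2: 0,1,2,3,4,5,6,7,8,9,10,11,12,13,14,15
v0: 3,6,8,11,13,16,18,21,23,26,28,31,33,36,38,41
v3: 9,9,9,9,9,9,9,9,9,9,9,9,9,9,9,9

steps = 7; useful = 112; efficiency = 112/112 = 1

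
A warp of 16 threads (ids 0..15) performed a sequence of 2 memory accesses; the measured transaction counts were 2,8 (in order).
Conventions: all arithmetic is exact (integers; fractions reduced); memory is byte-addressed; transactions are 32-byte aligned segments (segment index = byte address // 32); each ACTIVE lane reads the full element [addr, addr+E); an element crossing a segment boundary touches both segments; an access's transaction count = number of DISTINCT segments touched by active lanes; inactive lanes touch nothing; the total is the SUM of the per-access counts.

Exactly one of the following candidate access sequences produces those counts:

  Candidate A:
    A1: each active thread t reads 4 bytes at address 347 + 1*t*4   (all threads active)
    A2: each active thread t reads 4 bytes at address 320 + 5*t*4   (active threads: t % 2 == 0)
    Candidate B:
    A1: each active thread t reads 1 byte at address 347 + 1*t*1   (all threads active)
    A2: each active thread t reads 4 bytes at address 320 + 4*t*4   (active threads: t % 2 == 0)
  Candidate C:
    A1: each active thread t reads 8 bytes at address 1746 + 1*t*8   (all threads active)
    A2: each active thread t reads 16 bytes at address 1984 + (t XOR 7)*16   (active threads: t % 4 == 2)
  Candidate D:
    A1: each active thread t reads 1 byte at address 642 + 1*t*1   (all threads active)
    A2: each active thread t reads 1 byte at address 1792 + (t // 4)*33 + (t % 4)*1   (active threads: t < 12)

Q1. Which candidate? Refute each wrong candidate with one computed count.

A: A1 gives 3 transactions, not 2
C: A1 gives 5 transactions, not 2
D: A1 gives 1 transaction, not 2
B: all counts match (2,8)

Answer: B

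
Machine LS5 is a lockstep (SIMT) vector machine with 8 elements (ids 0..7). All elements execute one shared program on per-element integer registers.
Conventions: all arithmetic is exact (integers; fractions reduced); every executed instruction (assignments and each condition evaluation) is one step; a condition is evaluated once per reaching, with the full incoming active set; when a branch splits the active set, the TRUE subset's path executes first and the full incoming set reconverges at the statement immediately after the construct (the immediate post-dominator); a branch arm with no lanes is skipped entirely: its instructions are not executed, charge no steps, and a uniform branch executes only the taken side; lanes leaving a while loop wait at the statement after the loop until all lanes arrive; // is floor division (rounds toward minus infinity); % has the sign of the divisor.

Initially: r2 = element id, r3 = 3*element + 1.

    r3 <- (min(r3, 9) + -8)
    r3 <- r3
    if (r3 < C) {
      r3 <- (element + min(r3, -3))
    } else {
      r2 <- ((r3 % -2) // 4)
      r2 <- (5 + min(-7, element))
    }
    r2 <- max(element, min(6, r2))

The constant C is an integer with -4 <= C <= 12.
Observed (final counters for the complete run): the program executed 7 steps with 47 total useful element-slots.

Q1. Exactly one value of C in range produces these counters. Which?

Answer: C = -4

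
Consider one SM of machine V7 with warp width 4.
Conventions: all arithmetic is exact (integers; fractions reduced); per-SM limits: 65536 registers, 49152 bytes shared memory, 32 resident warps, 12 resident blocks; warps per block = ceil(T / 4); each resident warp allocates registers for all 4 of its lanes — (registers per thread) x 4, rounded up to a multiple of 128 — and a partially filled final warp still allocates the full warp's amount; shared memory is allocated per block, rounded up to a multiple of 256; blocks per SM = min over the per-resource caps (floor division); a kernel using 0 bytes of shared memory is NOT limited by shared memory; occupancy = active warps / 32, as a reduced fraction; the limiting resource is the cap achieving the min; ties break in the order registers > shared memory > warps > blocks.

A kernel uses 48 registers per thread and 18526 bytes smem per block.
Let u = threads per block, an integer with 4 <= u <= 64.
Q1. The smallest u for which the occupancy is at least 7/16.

Answer: u = 25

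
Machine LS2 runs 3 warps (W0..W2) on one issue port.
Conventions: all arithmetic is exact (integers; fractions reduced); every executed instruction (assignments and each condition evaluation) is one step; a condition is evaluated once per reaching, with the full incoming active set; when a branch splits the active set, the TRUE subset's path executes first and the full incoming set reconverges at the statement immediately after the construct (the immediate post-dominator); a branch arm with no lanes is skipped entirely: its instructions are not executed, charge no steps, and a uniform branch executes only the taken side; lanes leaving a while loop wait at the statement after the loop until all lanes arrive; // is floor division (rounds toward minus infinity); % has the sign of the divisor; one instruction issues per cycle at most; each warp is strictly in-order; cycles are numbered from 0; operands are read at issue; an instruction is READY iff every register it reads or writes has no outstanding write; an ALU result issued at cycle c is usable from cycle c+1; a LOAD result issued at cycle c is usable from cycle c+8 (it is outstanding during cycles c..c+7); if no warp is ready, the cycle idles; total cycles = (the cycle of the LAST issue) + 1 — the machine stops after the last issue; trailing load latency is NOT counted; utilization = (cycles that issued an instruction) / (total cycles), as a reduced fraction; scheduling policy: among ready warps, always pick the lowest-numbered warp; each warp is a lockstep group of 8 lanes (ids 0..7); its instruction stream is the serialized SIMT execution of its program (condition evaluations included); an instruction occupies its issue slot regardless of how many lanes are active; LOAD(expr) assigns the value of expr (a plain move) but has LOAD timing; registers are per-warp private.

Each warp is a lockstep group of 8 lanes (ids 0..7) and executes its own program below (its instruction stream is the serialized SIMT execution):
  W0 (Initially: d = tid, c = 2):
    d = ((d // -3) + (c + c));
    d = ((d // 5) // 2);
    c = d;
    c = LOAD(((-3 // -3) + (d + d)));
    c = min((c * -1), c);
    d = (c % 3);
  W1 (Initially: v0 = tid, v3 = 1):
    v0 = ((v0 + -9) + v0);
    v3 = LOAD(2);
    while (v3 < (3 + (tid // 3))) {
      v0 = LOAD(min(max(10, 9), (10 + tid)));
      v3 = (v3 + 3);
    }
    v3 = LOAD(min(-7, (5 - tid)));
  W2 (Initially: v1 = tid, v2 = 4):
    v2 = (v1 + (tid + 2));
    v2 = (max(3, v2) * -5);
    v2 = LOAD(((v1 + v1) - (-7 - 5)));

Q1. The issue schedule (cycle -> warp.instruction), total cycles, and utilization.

cycle 0: W0.I0
cycle 1: W0.I1
cycle 2: W0.I2
cycle 3: W0.I3
cycle 4: W1.I0
cycle 5: W1.I1
cycle 6: W2.I0
cycle 7: W2.I1
cycle 8: W2.I2
cycle 9: idle
cycle 10: idle
cycle 11: W0.I4
cycle 12: W0.I5
cycle 13: W1.I2
cycle 14: W1.I3
cycle 15: W1.I4
cycle 16: W1.I5
cycle 17: W1.I6

Answer: 18 cycles, utilization 8/9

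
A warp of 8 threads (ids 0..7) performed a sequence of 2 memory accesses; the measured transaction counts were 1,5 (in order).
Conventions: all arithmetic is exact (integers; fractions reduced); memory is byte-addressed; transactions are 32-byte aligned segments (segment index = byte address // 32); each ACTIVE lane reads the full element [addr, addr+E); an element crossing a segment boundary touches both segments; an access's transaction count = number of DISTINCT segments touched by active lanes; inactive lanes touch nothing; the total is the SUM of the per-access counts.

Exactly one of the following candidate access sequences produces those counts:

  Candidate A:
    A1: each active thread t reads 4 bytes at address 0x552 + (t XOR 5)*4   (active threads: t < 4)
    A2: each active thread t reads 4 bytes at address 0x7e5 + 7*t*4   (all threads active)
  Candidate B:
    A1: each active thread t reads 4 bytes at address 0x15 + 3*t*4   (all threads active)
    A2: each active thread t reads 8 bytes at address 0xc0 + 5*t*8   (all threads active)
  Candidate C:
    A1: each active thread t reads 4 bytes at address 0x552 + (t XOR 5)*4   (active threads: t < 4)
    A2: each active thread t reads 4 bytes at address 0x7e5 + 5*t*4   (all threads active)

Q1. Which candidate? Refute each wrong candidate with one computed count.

A: A2 gives 7 transactions, not 5
B: A1 gives 4 transactions, not 1
C: all counts match (1,5)

Answer: C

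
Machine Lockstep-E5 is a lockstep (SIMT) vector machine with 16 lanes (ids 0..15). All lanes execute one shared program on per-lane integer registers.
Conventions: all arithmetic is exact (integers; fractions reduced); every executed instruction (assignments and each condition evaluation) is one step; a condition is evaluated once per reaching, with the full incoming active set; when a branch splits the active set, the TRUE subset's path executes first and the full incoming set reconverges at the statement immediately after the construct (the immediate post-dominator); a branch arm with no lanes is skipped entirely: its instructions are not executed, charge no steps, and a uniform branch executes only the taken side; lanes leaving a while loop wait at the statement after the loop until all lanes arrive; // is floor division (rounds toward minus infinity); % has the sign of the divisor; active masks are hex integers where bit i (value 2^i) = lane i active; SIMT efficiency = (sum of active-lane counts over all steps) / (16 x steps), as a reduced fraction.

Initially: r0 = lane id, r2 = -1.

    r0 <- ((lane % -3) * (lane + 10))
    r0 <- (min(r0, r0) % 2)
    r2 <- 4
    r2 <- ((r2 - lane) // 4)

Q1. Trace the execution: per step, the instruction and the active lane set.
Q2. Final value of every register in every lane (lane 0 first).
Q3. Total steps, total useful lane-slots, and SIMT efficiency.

step 0: r0 <- ((lane % -3) * (lane + 10)) 0xffff
step 1: r0 <- (min(r0, r0) % 2)      0xffff
step 2: r2 <- 4                      0xffff
step 3: r2 <- ((r2 - lane) // 4)     0xffff

Answer: 4 steps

r0: 0,0,0,0,0,1,0,0,0,0,0,1,0,0,0,0
r2: 1,0,0,0,0,-1,-1,-1,-1,-2,-2,-2,-2,-3,-3,-3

steps = 4; useful = 64; efficiency = 64/64 = 1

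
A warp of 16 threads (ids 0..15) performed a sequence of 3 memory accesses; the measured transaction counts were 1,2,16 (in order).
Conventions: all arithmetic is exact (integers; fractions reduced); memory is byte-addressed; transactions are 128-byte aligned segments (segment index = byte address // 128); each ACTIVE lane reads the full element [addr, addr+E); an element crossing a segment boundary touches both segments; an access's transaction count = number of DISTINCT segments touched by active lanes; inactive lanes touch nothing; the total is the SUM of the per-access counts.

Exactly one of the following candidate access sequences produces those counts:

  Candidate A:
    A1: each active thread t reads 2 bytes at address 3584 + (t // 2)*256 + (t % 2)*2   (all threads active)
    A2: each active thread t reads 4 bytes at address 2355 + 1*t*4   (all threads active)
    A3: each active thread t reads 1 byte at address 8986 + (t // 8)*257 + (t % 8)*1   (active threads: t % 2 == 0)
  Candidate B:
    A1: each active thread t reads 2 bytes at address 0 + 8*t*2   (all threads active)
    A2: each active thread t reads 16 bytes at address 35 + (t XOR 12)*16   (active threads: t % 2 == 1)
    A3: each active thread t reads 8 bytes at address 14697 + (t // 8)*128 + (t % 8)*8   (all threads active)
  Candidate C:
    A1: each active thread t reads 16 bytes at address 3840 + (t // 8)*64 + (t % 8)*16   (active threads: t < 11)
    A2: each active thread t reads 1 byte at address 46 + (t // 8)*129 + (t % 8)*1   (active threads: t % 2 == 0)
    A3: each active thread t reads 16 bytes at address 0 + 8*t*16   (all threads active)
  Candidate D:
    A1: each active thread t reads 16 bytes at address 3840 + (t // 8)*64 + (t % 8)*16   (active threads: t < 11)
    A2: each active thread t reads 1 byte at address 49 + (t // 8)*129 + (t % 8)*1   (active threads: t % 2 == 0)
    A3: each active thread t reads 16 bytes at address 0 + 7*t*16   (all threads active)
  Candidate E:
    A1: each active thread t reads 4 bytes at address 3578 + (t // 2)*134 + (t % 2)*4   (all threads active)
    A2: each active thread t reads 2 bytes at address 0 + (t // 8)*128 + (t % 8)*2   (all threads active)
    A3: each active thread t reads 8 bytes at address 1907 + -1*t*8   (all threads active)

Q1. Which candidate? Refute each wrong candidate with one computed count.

A: A1 gives 8 transactions, not 1
B: A1 gives 2 transactions, not 1
D: A3 gives 14 transactions, not 16
E: A1 gives 9 transactions, not 1
C: all counts match (1,2,16)

Answer: C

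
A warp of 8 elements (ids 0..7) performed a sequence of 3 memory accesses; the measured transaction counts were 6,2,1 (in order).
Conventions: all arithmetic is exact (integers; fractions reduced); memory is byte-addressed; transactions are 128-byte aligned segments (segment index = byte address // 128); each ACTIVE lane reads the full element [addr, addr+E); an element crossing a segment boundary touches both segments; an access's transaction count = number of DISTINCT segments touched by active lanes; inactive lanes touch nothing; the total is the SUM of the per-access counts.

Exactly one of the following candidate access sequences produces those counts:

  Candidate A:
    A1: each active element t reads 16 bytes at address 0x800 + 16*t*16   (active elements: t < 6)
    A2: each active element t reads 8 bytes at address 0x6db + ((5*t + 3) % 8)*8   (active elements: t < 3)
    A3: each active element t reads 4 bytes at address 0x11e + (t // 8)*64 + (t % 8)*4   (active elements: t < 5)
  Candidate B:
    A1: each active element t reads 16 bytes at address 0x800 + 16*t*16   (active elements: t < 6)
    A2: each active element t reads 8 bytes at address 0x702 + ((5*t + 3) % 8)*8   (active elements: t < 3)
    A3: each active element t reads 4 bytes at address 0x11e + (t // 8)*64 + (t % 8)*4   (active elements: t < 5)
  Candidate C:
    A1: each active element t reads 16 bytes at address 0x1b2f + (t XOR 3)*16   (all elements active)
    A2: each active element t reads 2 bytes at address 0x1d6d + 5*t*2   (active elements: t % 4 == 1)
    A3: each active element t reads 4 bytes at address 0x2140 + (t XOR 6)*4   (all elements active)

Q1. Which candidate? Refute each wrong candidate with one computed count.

B: A2 gives 1 transaction, not 2
C: A1 gives 2 transactions, not 6
A: all counts match (6,2,1)

Answer: A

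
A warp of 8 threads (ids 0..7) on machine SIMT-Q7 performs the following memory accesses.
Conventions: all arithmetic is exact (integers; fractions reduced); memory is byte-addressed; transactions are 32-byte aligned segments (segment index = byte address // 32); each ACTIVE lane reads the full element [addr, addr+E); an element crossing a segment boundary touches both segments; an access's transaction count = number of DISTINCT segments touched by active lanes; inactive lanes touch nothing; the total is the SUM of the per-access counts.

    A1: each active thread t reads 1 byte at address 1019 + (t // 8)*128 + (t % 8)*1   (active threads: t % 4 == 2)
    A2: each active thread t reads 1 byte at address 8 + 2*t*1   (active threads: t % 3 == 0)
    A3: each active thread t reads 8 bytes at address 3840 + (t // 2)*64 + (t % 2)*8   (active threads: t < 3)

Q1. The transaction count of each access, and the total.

A1: 2 transactions
A2: 1 transaction
A3: 2 transactions

Answer: 2,1,2; total 5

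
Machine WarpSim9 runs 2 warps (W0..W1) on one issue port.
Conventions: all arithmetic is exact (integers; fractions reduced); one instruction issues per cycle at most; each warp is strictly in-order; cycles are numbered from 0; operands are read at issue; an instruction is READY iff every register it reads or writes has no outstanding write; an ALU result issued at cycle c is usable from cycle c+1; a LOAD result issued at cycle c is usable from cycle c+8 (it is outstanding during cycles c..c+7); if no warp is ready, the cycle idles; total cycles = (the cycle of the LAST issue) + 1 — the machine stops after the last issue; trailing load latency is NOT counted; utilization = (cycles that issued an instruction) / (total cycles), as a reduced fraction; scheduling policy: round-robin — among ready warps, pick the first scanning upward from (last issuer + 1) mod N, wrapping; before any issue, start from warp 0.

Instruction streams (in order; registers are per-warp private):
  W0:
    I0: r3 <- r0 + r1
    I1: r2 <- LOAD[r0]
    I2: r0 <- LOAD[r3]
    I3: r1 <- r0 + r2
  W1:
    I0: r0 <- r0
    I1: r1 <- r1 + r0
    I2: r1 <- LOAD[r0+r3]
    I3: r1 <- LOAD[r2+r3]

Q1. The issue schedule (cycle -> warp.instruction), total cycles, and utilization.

cycle 0: W0.I0
cycle 1: W1.I0
cycle 2: W0.I1
cycle 3: W1.I1
cycle 4: W0.I2
cycle 5: W1.I2
cycle 6: idle
cycle 7: idle
cycle 8: idle
cycle 9: idle
cycle 10: idle
cycle 11: idle
cycle 12: W0.I3
cycle 13: W1.I3

Answer: 14 cycles, utilization 4/7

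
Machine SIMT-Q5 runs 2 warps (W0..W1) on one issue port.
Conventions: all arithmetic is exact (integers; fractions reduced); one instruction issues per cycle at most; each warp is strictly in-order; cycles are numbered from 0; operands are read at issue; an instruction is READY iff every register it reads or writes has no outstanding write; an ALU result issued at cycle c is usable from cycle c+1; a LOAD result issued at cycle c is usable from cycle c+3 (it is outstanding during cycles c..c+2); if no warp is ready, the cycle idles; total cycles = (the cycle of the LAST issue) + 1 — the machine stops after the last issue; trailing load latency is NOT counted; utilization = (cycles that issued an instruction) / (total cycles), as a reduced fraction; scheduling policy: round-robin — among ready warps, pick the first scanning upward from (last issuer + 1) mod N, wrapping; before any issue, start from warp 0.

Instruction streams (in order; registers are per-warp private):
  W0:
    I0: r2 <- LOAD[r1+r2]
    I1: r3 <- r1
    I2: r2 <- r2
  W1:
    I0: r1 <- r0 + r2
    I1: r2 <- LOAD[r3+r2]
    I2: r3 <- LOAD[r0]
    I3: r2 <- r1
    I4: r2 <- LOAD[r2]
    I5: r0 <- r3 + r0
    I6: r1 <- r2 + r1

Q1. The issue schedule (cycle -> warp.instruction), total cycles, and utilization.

cycle 0: W0.I0
cycle 1: W1.I0
cycle 2: W0.I1
cycle 3: W1.I1
cycle 4: W0.I2
cycle 5: W1.I2
cycle 6: W1.I3
cycle 7: W1.I4
cycle 8: W1.I5
cycle 9: idle
cycle 10: W1.I6

Answer: 11 cycles, utilization 10/11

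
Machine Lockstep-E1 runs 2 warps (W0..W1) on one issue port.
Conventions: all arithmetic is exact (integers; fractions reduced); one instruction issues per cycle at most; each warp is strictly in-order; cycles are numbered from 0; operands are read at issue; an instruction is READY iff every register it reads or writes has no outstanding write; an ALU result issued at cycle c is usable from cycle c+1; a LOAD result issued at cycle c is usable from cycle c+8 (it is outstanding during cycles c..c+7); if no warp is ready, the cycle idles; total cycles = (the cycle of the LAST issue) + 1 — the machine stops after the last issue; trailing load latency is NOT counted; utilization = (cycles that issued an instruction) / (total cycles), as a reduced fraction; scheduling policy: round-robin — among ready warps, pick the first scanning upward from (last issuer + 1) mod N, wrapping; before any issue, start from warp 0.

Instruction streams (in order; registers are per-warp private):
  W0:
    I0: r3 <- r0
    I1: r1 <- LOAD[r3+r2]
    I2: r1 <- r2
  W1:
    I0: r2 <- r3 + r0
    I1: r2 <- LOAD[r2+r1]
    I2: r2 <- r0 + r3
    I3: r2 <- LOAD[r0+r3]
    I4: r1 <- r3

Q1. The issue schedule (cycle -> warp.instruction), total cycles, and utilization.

cycle 0: W0.I0
cycle 1: W1.I0
cycle 2: W0.I1
cycle 3: W1.I1
cycle 4: idle
cycle 5: idle
cycle 6: idle
cycle 7: idle
cycle 8: idle
cycle 9: idle
cycle 10: W0.I2
cycle 11: W1.I2
cycle 12: W1.I3
cycle 13: W1.I4

Answer: 14 cycles, utilization 4/7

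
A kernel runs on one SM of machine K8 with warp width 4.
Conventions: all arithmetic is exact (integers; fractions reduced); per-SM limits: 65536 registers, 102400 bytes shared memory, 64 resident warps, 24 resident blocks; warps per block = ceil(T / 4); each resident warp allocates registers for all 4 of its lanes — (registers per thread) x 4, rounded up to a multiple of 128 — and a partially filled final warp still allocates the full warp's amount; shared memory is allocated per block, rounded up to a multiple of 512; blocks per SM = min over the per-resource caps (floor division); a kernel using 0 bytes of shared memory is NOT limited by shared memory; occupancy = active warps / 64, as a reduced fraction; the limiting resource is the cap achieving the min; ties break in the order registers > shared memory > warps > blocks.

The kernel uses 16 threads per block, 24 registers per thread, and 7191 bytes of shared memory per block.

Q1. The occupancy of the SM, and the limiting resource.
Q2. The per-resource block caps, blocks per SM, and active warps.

Answer: occupancy 13/16, limited by shared memory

registers: 128 blocks
shared memory: 13 blocks
warps: 16 blocks
blocks: 24 blocks

Answer: 13 blocks, 52 active warps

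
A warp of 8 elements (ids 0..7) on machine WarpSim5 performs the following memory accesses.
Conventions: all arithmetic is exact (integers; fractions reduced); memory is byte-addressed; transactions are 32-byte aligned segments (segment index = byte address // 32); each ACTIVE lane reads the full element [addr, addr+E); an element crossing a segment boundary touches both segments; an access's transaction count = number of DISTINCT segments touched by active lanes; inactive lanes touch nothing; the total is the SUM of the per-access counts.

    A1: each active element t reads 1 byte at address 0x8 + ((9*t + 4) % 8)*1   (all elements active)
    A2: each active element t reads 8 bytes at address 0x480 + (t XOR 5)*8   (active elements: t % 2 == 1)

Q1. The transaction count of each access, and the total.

A1: 1 transaction
A2: 2 transactions

Answer: 1,2; total 3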